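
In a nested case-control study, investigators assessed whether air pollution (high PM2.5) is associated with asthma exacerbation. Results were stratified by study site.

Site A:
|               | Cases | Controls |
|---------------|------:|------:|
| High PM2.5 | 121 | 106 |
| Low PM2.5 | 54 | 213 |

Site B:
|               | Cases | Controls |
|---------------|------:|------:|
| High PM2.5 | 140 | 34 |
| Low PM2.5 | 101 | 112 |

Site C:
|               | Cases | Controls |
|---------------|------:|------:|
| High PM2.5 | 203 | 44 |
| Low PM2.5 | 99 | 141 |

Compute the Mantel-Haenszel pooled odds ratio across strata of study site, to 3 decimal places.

OR_MH = Σ(aᵢdᵢ/nᵢ) / Σ(bᵢcᵢ/nᵢ), where nᵢ is the stratum total.
Stratum 1 (Site A): n = 494; a·d/n = 121·213/494 = 52.1721; b·c/n = 106·54/494 = 11.5870
Stratum 2 (Site B): n = 387; a·d/n = 140·112/387 = 40.5168; b·c/n = 34·101/387 = 8.8734
Stratum 3 (Site C): n = 487; a·d/n = 203·141/487 = 58.7741; b·c/n = 44·99/487 = 8.9446
OR_MH = (52.1721 + 40.5168 + 58.7741) / (11.5870 + 8.8734 + 8.9446) = 151.4630 / 29.4050 = 5.15093

5.151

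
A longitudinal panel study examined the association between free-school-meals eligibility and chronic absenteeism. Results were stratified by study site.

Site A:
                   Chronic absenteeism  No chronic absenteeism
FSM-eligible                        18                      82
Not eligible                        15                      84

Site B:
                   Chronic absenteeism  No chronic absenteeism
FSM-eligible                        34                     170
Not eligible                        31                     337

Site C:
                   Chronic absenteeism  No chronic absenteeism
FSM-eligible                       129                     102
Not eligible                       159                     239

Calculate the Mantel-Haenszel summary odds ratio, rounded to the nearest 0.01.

1.86

OR_MH = Σ(aᵢdᵢ/nᵢ) / Σ(bᵢcᵢ/nᵢ), where nᵢ is the stratum total.
Stratum 1 (Site A): n = 199; a·d/n = 18·84/199 = 7.5980; b·c/n = 82·15/199 = 6.1809
Stratum 2 (Site B): n = 572; a·d/n = 34·337/572 = 20.0315; b·c/n = 170·31/572 = 9.2133
Stratum 3 (Site C): n = 629; a·d/n = 129·239/629 = 49.0159; b·c/n = 102·159/629 = 25.7838
OR_MH = (7.5980 + 20.0315 + 49.0159) / (6.1809 + 9.2133 + 25.7838) = 76.6454 / 41.1780 = 1.86132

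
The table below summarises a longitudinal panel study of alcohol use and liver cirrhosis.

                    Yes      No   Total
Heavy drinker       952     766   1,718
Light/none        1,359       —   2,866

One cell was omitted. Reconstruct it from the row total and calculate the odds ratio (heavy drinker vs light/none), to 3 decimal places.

1.378

The missing cell is in the unexposed row: 2866 − 1359 = 1507.
So a = 952, b = 766, c = 1359, d = 1507.
OR = (a·d)/(b·c) = (952 × 1507) / (766 × 1359) = 1434664 / 1040994 = 1.37817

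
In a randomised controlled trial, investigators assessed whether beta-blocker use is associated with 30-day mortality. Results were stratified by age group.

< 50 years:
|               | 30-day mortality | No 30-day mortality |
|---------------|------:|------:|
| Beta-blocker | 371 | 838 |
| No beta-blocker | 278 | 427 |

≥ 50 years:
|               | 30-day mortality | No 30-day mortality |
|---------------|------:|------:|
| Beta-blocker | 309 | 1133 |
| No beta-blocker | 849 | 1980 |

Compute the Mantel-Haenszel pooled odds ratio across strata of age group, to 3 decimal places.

OR_MH = Σ(aᵢdᵢ/nᵢ) / Σ(bᵢcᵢ/nᵢ), where nᵢ is the stratum total.
Stratum 1 (< 50 years): n = 1914; a·d/n = 371·427/1914 = 82.7675; b·c/n = 838·278/1914 = 121.7158
Stratum 2 (≥ 50 years): n = 4271; a·d/n = 309·1980/4271 = 143.2498; b·c/n = 1133·849/4271 = 225.2206
OR_MH = (82.7675 + 143.2498) / (121.7158 + 225.2206) = 226.0173 / 346.9363 = 0.65147

0.651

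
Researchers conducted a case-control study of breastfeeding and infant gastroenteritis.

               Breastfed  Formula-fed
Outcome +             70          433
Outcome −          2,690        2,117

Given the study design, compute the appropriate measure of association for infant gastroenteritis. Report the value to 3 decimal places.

Reading the table with exposure as columns: a = 70 (Breastfed, case), b = 2690 (Breastfed, non-case), c = 433 (Formula-fed, case), d = 2117.
This is a case-control study: participants were sampled on outcome status, so risks in the source population cannot be estimated directly — relative risk is not valid here. The odds ratio is the appropriate measure.
OR = (a·d)/(b·c) = (70 × 2117) / (2690 × 433) = 148190 / 1164770 = 0.12723

0.127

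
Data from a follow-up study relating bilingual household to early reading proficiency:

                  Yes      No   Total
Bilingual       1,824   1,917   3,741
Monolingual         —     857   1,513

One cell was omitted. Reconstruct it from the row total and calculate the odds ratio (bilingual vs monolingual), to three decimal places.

The missing cell is in the unexposed row: 1513 − 857 = 656.
So a = 1824, b = 1917, c = 656, d = 857.
OR = (a·d)/(b·c) = (1824 × 857) / (1917 × 656) = 1563168 / 1257552 = 1.24302

1.243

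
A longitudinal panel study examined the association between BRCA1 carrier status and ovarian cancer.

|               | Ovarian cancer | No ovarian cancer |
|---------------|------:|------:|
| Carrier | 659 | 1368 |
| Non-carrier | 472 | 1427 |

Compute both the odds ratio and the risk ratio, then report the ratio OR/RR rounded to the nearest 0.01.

Cells: a = 659, b = 1368, c = 472, d = 1427.
OR = (659·1427)/(1368·472) = 940393/645696 = 1.45640
Risk in exposed = 659/2027 = 0.32511; risk in unexposed = 472/1899 = 0.24855; RR = 1.30802
OR/RR = 1.45640 / 1.30802 = 1.11344
The outcome is not rare, so the OR lies further from 1 than the RR.

1.11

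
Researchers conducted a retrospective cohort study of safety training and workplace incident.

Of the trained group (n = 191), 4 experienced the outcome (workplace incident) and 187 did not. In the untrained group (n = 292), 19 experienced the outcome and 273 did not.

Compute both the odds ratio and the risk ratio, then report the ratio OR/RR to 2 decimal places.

From the description: a = 4, b = 187, c = 19, d = 273.
OR = (4·273)/(187·19) = 1092/3553 = 0.30735
Risk in exposed = 4/191 = 0.02094; risk in unexposed = 19/292 = 0.06507; RR = 0.32185
OR/RR = 0.30735 / 0.32185 = 0.95493
The outcome is rare in both groups, so OR ≈ RR (ratio near 1).

0.95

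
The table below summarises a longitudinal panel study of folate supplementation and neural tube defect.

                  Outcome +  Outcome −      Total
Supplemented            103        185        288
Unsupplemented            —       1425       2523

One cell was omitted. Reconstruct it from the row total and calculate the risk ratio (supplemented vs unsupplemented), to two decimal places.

The missing cell is in the unexposed row: 2523 − 1425 = 1098.
So a = 103, b = 185, c = 1098, d = 1425.
RR = [a/(a+b)] / [c/(c+d)] = (103/288) / (1098/2523) = 0.35764/0.43520 = 0.82179

0.82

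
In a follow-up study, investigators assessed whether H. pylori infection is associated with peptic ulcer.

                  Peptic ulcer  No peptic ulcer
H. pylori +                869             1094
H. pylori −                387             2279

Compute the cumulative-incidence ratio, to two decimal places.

3.05

Cells: a = 869, b = 1094, c = 387, d = 2279.
Risk in exposed = 869/1963 = 0.44269; risk in unexposed = 387/2666 = 0.14516.
RR = 0.44269 / 0.14516 = 3.04964
The risk among the exposed is 3.05 times that among the unexposed.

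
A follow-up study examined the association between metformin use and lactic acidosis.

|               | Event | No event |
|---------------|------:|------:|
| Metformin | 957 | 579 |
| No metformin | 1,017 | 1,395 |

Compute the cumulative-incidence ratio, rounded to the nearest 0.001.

Cells: a = 957, b = 579, c = 1017, d = 1395.
Risk in exposed = 957/1536 = 0.62305; risk in unexposed = 1017/2412 = 0.42164.
RR = 0.62305 / 0.42164 = 1.47767
The risk among the exposed is 1.48 times that among the unexposed.

1.478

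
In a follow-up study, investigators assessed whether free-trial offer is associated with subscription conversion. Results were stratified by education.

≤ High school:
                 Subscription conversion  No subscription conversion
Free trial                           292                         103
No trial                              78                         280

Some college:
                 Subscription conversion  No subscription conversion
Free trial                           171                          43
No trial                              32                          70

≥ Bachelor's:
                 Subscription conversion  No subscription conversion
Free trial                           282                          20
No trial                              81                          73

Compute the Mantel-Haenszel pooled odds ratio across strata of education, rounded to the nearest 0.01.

10.31

OR_MH = Σ(aᵢdᵢ/nᵢ) / Σ(bᵢcᵢ/nᵢ), where nᵢ is the stratum total.
Stratum 1 (≤ High school): n = 753; a·d/n = 292·280/753 = 108.5790; b·c/n = 103·78/753 = 10.6693
Stratum 2 (Some college): n = 316; a·d/n = 171·70/316 = 37.8797; b·c/n = 43·32/316 = 4.3544
Stratum 3 (≥ Bachelor's): n = 456; a·d/n = 282·73/456 = 45.1447; b·c/n = 20·81/456 = 3.5526
OR_MH = (108.5790 + 37.8797 + 45.1447) / (10.6693 + 4.3544 + 3.5526) = 191.6035 / 18.5764 = 10.31436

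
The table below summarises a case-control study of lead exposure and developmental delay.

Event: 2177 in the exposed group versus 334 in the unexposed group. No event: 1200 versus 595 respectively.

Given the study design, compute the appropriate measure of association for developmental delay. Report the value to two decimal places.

From the description: a = 2177, b = 1200, c = 334, d = 595.
This is a case-control study: participants were sampled on outcome status, so risks in the source population cannot be estimated directly — relative risk is not valid here. The odds ratio is the appropriate measure.
OR = (a·d)/(b·c) = (2177 × 595) / (1200 × 334) = 1295315 / 400800 = 3.23182

3.23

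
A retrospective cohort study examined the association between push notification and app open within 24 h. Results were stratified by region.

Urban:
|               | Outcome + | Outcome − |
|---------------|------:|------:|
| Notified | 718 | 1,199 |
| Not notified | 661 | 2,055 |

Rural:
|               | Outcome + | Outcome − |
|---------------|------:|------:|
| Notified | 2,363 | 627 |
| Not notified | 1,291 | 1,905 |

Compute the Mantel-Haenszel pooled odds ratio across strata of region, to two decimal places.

3.47

OR_MH = Σ(aᵢdᵢ/nᵢ) / Σ(bᵢcᵢ/nᵢ), where nᵢ is the stratum total.
Stratum 1 (Urban): n = 4633; a·d/n = 718·2055/4633 = 318.4740; b·c/n = 1199·661/4633 = 171.0639
Stratum 2 (Rural): n = 6186; a·d/n = 2363·1905/6186 = 727.6940; b·c/n = 627·1291/6186 = 130.8531
OR_MH = (318.4740 + 727.6940) / (171.0639 + 130.8531) = 1046.1680 / 301.9169 = 3.46509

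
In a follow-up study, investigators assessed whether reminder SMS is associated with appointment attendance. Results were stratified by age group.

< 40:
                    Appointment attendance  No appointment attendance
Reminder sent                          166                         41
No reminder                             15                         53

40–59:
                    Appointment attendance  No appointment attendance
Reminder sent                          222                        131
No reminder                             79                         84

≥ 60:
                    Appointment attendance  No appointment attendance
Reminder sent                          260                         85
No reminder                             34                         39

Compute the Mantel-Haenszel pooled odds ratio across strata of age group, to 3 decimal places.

3.163

OR_MH = Σ(aᵢdᵢ/nᵢ) / Σ(bᵢcᵢ/nᵢ), where nᵢ is the stratum total.
Stratum 1 (< 40): n = 275; a·d/n = 166·53/275 = 31.9927; b·c/n = 41·15/275 = 2.2364
Stratum 2 (40–59): n = 516; a·d/n = 222·84/516 = 36.1395; b·c/n = 131·79/516 = 20.0562
Stratum 3 (≥ 60): n = 418; a·d/n = 260·39/418 = 24.2584; b·c/n = 85·34/418 = 6.9139
OR_MH = (31.9927 + 36.1395 + 24.2584) / (2.2364 + 20.0562 + 6.9139) = 92.3906 / 29.2064 = 3.16337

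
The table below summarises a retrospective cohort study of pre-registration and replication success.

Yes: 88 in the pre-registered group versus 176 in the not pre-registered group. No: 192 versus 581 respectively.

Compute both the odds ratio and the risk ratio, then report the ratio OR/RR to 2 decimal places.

From the description: a = 88, b = 192, c = 176, d = 581.
OR = (88·581)/(192·176) = 51128/33792 = 1.51302
Risk in exposed = 88/280 = 0.31429; risk in unexposed = 176/757 = 0.23250; RR = 1.35179
OR/RR = 1.51302 / 1.35179 = 1.11928
The outcome is not rare, so the OR lies further from 1 than the RR.

1.12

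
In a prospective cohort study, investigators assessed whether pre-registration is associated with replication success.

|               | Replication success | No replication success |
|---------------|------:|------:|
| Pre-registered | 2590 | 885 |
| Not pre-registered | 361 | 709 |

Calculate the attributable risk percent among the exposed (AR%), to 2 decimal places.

54.73

Cells: a = 2590, b = 885, c = 361, d = 709.
Risk in exposed = 2590/3475 = 0.74532; risk in unexposed = 361/1070 = 0.33738.
RR = 0.74532/0.33738 = 2.20913
AR% = (RR − 1)/RR × 100 = (2.20913 − 1)/2.20913 × 100 = 54.7333%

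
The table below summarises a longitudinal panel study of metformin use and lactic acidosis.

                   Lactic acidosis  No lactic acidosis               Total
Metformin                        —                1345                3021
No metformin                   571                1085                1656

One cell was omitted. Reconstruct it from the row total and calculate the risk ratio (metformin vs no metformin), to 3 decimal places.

The missing cell is in the exposed row: 3021 − 1345 = 1676.
So a = 1676, b = 1345, c = 571, d = 1085.
RR = [a/(a+b)] / [c/(c+d)] = (1676/3021) / (571/1656) = 0.55478/0.34481 = 1.60897

1.609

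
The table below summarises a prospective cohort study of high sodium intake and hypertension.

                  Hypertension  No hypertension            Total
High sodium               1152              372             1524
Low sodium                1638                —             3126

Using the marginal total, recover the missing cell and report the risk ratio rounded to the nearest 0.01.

The missing cell is in the unexposed row: 3126 − 1638 = 1488.
So a = 1152, b = 372, c = 1638, d = 1488.
RR = [a/(a+b)] / [c/(c+d)] = (1152/1524) / (1638/3126) = 0.75591/0.52399 = 1.44259

1.44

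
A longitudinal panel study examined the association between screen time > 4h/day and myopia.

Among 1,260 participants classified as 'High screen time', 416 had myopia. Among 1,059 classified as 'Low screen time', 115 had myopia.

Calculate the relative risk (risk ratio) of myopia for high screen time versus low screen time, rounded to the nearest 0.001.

From the description: a = 416, b = 844, c = 115, d = 944.
Risk in exposed = 416/1260 = 0.33016; risk in unexposed = 115/1059 = 0.10859.
RR = 0.33016 / 0.10859 = 3.04033
The risk among the exposed is 3.04 times that among the unexposed.

3.040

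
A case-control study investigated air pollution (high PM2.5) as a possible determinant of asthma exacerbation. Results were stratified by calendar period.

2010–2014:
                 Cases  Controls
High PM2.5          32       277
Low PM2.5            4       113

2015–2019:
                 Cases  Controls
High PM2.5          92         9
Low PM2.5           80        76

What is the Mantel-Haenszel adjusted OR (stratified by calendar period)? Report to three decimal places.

OR_MH = Σ(aᵢdᵢ/nᵢ) / Σ(bᵢcᵢ/nᵢ), where nᵢ is the stratum total.
Stratum 1 (2010–2014): n = 426; a·d/n = 32·113/426 = 8.4883; b·c/n = 277·4/426 = 2.6009
Stratum 2 (2015–2019): n = 257; a·d/n = 92·76/257 = 27.2062; b·c/n = 9·80/257 = 2.8016
OR_MH = (8.4883 + 27.2062) / (2.6009 + 2.8016) = 35.6945 / 5.4025 = 6.60704

6.607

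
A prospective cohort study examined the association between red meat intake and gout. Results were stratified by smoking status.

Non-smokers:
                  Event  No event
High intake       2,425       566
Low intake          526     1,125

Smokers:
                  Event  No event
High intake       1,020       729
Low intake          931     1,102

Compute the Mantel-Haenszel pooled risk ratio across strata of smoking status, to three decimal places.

1.833

RR_MH = Σ(aᵢ·n₀ᵢ/nᵢ) / Σ(cᵢ·n₁ᵢ/nᵢ), with n₁ᵢ = aᵢ+bᵢ (exposed), n₀ᵢ = cᵢ+dᵢ (unexposed), nᵢ = n₁ᵢ+n₀ᵢ.
Stratum 1 (Non-smokers): n₁ = 2991, n₀ = 1651, n = 4642; a·n₀/n = 2425·1651/4642 = 862.4892; c·n₁/n = 526·2991/4642 = 338.9199
Stratum 2 (Smokers): n₁ = 1749, n₀ = 2033, n = 3782; a·n₀/n = 1020·2033/3782 = 548.2972; c·n₁/n = 931·1749/3782 = 430.5444
RR_MH = (862.4892 + 548.2972) / (338.9199 + 430.5444) = 1410.7864 / 769.4643 = 1.83347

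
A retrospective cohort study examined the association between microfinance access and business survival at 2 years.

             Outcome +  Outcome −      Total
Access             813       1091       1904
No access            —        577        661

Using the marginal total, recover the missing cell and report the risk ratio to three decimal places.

3.360

The missing cell is in the unexposed row: 661 − 577 = 84.
So a = 813, b = 1091, c = 84, d = 577.
RR = [a/(a+b)] / [c/(c+d)] = (813/1904) / (84/661) = 0.42700/0.12708 = 3.36005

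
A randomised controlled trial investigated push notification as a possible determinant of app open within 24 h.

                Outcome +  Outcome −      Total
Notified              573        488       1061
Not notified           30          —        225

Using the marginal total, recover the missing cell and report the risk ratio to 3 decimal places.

The missing cell is in the unexposed row: 225 − 30 = 195.
So a = 573, b = 488, c = 30, d = 195.
RR = [a/(a+b)] / [c/(c+d)] = (573/1061) / (30/225) = 0.54006/0.13333 = 4.05042

4.050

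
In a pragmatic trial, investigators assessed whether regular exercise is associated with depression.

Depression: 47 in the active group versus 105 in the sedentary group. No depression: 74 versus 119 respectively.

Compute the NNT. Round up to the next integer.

Risk in treated group = 47/121 = 0.38843; risk in control = 105/224 = 0.46875.
Absolute risk reduction = 0.46875 − 0.38843 = 0.08032
NNT = 1 / ARR = 1 / 0.08032 = 12.450 → round up → 13

13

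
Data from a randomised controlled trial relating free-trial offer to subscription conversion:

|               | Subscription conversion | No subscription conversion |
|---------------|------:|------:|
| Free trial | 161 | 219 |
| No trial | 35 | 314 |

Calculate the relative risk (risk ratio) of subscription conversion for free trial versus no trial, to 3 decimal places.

4.225

Cells: a = 161, b = 219, c = 35, d = 314.
Risk in exposed = 161/380 = 0.42368; risk in unexposed = 35/349 = 0.10029.
RR = 0.42368 / 0.10029 = 4.22474
The risk among the exposed is 4.22 times that among the unexposed.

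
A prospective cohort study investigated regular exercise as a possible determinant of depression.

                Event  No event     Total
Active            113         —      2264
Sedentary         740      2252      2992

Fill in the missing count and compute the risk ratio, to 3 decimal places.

The missing cell is in the exposed row: 2264 − 113 = 2151.
So a = 113, b = 2151, c = 740, d = 2252.
RR = [a/(a+b)] / [c/(c+d)] = (113/2264) / (740/2992) = 0.04991/0.24733 = 0.20180

0.202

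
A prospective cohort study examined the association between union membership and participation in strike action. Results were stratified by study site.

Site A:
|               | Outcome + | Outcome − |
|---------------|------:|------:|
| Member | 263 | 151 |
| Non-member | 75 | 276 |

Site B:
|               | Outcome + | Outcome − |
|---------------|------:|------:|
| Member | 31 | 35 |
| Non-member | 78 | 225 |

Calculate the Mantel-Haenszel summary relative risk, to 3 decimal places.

RR_MH = Σ(aᵢ·n₀ᵢ/nᵢ) / Σ(cᵢ·n₁ᵢ/nᵢ), with n₁ᵢ = aᵢ+bᵢ (exposed), n₀ᵢ = cᵢ+dᵢ (unexposed), nᵢ = n₁ᵢ+n₀ᵢ.
Stratum 1 (Site A): n₁ = 414, n₀ = 351, n = 765; a·n₀/n = 263·351/765 = 120.6706; c·n₁/n = 75·414/765 = 40.5882
Stratum 2 (Site B): n₁ = 66, n₀ = 303, n = 369; a·n₀/n = 31·303/369 = 25.4553; c·n₁/n = 78·66/369 = 13.9512
RR_MH = (120.6706 + 25.4553) / (40.5882 + 13.9512) = 146.1259 / 54.5395 = 2.67927

2.679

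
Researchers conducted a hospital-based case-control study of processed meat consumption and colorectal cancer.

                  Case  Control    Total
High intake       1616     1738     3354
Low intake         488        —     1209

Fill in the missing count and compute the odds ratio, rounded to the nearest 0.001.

1.374

The missing cell is in the unexposed row: 1209 − 488 = 721.
So a = 1616, b = 1738, c = 488, d = 721.
OR = (a·d)/(b·c) = (1616 × 721) / (1738 × 488) = 1165136 / 848144 = 1.37375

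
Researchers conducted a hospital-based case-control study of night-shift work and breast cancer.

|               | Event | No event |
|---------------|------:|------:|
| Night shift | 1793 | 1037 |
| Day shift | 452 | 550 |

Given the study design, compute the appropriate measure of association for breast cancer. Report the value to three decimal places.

Cells: a = 1793, b = 1037, c = 452, d = 550.
This is a hospital-based case-control study: participants were sampled on outcome status, so risks in the source population cannot be estimated directly — relative risk is not valid here. The odds ratio is the appropriate measure.
OR = (a·d)/(b·c) = (1793 × 550) / (1037 × 452) = 986150 / 468724 = 2.10390

2.104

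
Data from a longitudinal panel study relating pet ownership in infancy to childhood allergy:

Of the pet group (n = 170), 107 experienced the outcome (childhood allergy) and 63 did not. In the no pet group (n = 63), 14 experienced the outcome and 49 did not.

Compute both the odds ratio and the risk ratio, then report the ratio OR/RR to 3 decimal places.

2.099

From the description: a = 107, b = 63, c = 14, d = 49.
OR = (107·49)/(63·14) = 5243/882 = 5.94444
Risk in exposed = 107/170 = 0.62941; risk in unexposed = 14/63 = 0.22222; RR = 2.83235
OR/RR = 5.94444 / 2.83235 = 2.09877
The outcome is not rare, so the OR lies further from 1 than the RR.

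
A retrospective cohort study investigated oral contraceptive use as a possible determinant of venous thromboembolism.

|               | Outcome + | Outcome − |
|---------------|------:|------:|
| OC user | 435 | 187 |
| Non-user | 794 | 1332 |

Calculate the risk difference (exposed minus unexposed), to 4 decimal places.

Cells: a = 435, b = 187, c = 794, d = 1332.
Risk in exposed = 435/622 = 0.699357; risk in unexposed = 794/2126 = 0.373471.
Risk difference = 0.699357 − 0.373471 = 0.325886

0.3259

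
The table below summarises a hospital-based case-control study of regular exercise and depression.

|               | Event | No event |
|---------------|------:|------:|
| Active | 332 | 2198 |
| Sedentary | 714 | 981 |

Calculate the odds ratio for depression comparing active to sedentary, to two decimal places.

0.21

Cells: a = 332, b = 2198, c = 714, d = 981.
OR = (a·d)/(b·c) = (332 × 981) / (2198 × 714) = 325692 / 1569372 = 0.20753
Exposure is associated with lower odds of depression (OR = 0.21 < 1).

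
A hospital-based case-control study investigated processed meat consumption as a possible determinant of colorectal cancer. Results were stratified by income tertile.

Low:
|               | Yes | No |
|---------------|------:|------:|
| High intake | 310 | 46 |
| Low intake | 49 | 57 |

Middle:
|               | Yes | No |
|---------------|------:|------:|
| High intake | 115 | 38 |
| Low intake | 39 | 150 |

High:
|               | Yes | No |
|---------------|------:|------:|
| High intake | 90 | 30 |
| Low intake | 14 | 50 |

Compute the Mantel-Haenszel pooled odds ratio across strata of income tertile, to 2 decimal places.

9.84

OR_MH = Σ(aᵢdᵢ/nᵢ) / Σ(bᵢcᵢ/nᵢ), where nᵢ is the stratum total.
Stratum 1 (Low): n = 462; a·d/n = 310·57/462 = 38.2468; b·c/n = 46·49/462 = 4.8788
Stratum 2 (Middle): n = 342; a·d/n = 115·150/342 = 50.4386; b·c/n = 38·39/342 = 4.3333
Stratum 3 (High): n = 184; a·d/n = 90·50/184 = 24.4565; b·c/n = 30·14/184 = 2.2826
OR_MH = (38.2468 + 50.4386 + 24.4565) / (4.8788 + 4.3333 + 2.2826) = 113.1419 / 11.4947 = 9.84293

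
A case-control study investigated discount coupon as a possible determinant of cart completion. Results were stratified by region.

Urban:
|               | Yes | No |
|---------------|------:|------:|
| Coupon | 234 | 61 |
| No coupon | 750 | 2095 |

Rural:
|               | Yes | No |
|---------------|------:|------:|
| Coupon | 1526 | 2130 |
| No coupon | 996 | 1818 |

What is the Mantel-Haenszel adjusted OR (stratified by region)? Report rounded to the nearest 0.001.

OR_MH = Σ(aᵢdᵢ/nᵢ) / Σ(bᵢcᵢ/nᵢ), where nᵢ is the stratum total.
Stratum 1 (Urban): n = 3140; a·d/n = 234·2095/3140 = 156.1242; b·c/n = 61·750/3140 = 14.5701
Stratum 2 (Rural): n = 6470; a·d/n = 1526·1818/6470 = 428.7895; b·c/n = 2130·996/6470 = 327.8949
OR_MH = (156.1242 + 428.7895) / (14.5701 + 327.8949) = 584.9137 / 342.4650 = 1.70795

1.708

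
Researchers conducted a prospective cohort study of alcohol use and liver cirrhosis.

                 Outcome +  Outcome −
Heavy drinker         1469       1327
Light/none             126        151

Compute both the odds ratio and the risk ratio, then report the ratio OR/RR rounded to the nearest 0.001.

1.149

Cells: a = 1469, b = 1327, c = 126, d = 151.
OR = (1469·151)/(1327·126) = 221819/167202 = 1.32665
Risk in exposed = 1469/2796 = 0.52539; risk in unexposed = 126/277 = 0.45487; RR = 1.15503
OR/RR = 1.32665 / 1.15503 = 1.14859
The outcome is not rare, so the OR lies further from 1 than the RR.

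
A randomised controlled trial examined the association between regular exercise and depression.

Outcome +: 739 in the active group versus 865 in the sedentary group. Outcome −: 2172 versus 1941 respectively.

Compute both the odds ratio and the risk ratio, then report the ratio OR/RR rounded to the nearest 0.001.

From the description: a = 739, b = 2172, c = 865, d = 1941.
OR = (739·1941)/(2172·865) = 1434399/1878780 = 0.76347
Risk in exposed = 739/2911 = 0.25386; risk in unexposed = 865/2806 = 0.30827; RR = 0.82352
OR/RR = 0.76347 / 0.82352 = 0.92709
The outcome is not rare, so the OR lies further from 1 than the RR.

0.927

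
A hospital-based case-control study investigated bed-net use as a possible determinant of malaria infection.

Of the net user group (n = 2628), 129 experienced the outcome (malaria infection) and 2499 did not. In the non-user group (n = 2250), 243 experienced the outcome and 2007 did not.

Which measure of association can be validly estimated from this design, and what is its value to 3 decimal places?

From the description: a = 129, b = 2499, c = 243, d = 2007.
This is a hospital-based case-control study: participants were sampled on outcome status, so risks in the source population cannot be estimated directly — relative risk is not valid here. The odds ratio is the appropriate measure.
OR = (a·d)/(b·c) = (129 × 2007) / (2499 × 243) = 258903 / 607257 = 0.42635

0.426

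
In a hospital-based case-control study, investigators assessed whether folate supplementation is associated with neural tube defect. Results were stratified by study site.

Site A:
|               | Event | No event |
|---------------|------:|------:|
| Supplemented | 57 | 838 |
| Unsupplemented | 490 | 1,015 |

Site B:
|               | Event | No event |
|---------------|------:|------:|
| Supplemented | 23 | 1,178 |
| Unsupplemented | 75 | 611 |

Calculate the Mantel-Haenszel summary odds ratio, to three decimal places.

OR_MH = Σ(aᵢdᵢ/nᵢ) / Σ(bᵢcᵢ/nᵢ), where nᵢ is the stratum total.
Stratum 1 (Site A): n = 2400; a·d/n = 57·1015/2400 = 24.1062; b·c/n = 838·490/2400 = 171.0917
Stratum 2 (Site B): n = 1887; a·d/n = 23·611/1887 = 7.4473; b·c/n = 1178·75/1887 = 46.8203
OR_MH = (24.1062 + 7.4473) / (171.0917 + 46.8203) = 31.5535 / 217.9120 = 0.14480

0.145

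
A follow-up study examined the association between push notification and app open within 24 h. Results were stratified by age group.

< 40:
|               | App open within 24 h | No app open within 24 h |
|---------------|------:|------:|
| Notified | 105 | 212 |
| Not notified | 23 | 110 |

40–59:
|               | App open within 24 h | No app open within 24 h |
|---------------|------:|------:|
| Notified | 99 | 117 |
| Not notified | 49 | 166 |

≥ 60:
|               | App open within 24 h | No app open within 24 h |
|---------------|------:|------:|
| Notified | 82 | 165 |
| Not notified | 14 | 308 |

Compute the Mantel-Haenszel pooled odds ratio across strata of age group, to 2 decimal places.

OR_MH = Σ(aᵢdᵢ/nᵢ) / Σ(bᵢcᵢ/nᵢ), where nᵢ is the stratum total.
Stratum 1 (< 40): n = 450; a·d/n = 105·110/450 = 25.6667; b·c/n = 212·23/450 = 10.8356
Stratum 2 (40–59): n = 431; a·d/n = 99·166/431 = 38.1299; b·c/n = 117·49/431 = 13.3016
Stratum 3 (≥ 60): n = 569; a·d/n = 82·308/569 = 44.3866; b·c/n = 165·14/569 = 4.0598
OR_MH = (25.6667 + 38.1299 + 44.3866) / (10.8356 + 13.3016 + 4.0598) = 108.1832 / 28.1969 = 3.83670

3.84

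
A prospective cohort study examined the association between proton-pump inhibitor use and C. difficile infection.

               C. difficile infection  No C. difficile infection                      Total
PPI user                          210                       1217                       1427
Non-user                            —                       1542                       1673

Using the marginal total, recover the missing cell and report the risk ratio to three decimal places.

The missing cell is in the unexposed row: 1673 − 1542 = 131.
So a = 210, b = 1217, c = 131, d = 1542.
RR = [a/(a+b)] / [c/(c+d)] = (210/1427) / (131/1673) = 0.14716/0.07830 = 1.87940

1.879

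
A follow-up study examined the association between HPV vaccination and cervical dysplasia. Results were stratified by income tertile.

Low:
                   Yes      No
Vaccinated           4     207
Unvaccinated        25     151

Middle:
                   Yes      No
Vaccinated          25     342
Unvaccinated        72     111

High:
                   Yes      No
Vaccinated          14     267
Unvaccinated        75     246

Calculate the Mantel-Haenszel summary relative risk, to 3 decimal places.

RR_MH = Σ(aᵢ·n₀ᵢ/nᵢ) / Σ(cᵢ·n₁ᵢ/nᵢ), with n₁ᵢ = aᵢ+bᵢ (exposed), n₀ᵢ = cᵢ+dᵢ (unexposed), nᵢ = n₁ᵢ+n₀ᵢ.
Stratum 1 (Low): n₁ = 211, n₀ = 176, n = 387; a·n₀/n = 4·176/387 = 1.8191; c·n₁/n = 25·211/387 = 13.6305
Stratum 2 (Middle): n₁ = 367, n₀ = 183, n = 550; a·n₀/n = 25·183/550 = 8.3182; c·n₁/n = 72·367/550 = 48.0436
Stratum 3 (High): n₁ = 281, n₀ = 321, n = 602; a·n₀/n = 14·321/602 = 7.4651; c·n₁/n = 75·281/602 = 35.0083
RR_MH = (1.8191 + 8.3182 + 7.4651) / (13.6305 + 48.0436 + 35.0083) = 17.6024 / 96.6824 = 0.18206

0.182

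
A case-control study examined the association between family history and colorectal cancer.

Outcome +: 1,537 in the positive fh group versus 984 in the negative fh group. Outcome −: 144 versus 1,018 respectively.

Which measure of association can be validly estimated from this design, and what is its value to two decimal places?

11.04

From the description: a = 1537, b = 144, c = 984, d = 1018.
This is a case-control study: participants were sampled on outcome status, so risks in the source population cannot be estimated directly — relative risk is not valid here. The odds ratio is the appropriate measure.
OR = (a·d)/(b·c) = (1537 × 1018) / (144 × 984) = 1564666 / 141696 = 11.04241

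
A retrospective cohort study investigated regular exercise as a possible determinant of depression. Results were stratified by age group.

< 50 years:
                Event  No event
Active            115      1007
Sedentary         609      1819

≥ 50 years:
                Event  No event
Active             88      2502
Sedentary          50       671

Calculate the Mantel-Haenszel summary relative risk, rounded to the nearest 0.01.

RR_MH = Σ(aᵢ·n₀ᵢ/nᵢ) / Σ(cᵢ·n₁ᵢ/nᵢ), with n₁ᵢ = aᵢ+bᵢ (exposed), n₀ᵢ = cᵢ+dᵢ (unexposed), nᵢ = n₁ᵢ+n₀ᵢ.
Stratum 1 (< 50 years): n₁ = 1122, n₀ = 2428, n = 3550; a·n₀/n = 115·2428/3550 = 78.6535; c·n₁/n = 609·1122/3550 = 192.4783
Stratum 2 (≥ 50 years): n₁ = 2590, n₀ = 721, n = 3311; a·n₀/n = 88·721/3311 = 19.1628; c·n₁/n = 50·2590/3311 = 39.1121
RR_MH = (78.6535 + 19.1628) / (192.4783 + 39.1121) = 97.8163 / 231.5904 = 0.42237

0.42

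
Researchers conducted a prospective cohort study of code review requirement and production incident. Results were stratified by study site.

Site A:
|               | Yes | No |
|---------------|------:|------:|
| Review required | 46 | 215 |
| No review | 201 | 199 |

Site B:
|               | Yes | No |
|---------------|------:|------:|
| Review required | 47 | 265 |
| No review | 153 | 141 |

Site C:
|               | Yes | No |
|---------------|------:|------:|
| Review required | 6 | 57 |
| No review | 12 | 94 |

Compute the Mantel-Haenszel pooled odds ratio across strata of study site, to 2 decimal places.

0.21

OR_MH = Σ(aᵢdᵢ/nᵢ) / Σ(bᵢcᵢ/nᵢ), where nᵢ is the stratum total.
Stratum 1 (Site A): n = 661; a·d/n = 46·199/661 = 13.8487; b·c/n = 215·201/661 = 65.3782
Stratum 2 (Site B): n = 606; a·d/n = 47·141/606 = 10.9356; b·c/n = 265·153/606 = 66.9059
Stratum 3 (Site C): n = 169; a·d/n = 6·94/169 = 3.3373; b·c/n = 57·12/169 = 4.0473
OR_MH = (13.8487 + 10.9356 + 3.3373) / (65.3782 + 66.9059 + 4.0473) = 28.1216 / 136.3315 = 0.20627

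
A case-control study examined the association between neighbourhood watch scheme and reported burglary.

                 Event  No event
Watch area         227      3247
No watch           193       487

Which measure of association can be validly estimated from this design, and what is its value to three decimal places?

Cells: a = 227, b = 3247, c = 193, d = 487.
This is a case-control study: participants were sampled on outcome status, so risks in the source population cannot be estimated directly — relative risk is not valid here. The odds ratio is the appropriate measure.
OR = (a·d)/(b·c) = (227 × 487) / (3247 × 193) = 110549 / 626671 = 0.17641

0.176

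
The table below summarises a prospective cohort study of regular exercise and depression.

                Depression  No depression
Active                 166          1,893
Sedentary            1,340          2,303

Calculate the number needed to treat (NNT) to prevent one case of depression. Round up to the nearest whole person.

Risk in treated group = 166/2059 = 0.08062; risk in control = 1340/3643 = 0.36783.
Absolute risk reduction = 0.36783 − 0.08062 = 0.28721
NNT = 1 / ARR = 1 / 0.28721 = 3.482 → round up → 4

4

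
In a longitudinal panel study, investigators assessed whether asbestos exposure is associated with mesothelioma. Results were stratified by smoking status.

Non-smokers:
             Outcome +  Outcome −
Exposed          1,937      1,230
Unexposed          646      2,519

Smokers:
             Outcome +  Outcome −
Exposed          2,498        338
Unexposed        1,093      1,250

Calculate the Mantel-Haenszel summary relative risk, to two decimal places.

RR_MH = Σ(aᵢ·n₀ᵢ/nᵢ) / Σ(cᵢ·n₁ᵢ/nᵢ), with n₁ᵢ = aᵢ+bᵢ (exposed), n₀ᵢ = cᵢ+dᵢ (unexposed), nᵢ = n₁ᵢ+n₀ᵢ.
Stratum 1 (Non-smokers): n₁ = 3167, n₀ = 3165, n = 6332; a·n₀/n = 1937·3165/6332 = 968.1941; c·n₁/n = 646·3167/6332 = 323.1020
Stratum 2 (Smokers): n₁ = 2836, n₀ = 2343, n = 5179; a·n₀/n = 2498·2343/5179 = 1130.1050; c·n₁/n = 1093·2836/5179 = 598.5225
RR_MH = (968.1941 + 1130.1050) / (323.1020 + 598.5225) = 2098.2991 / 921.6245 = 2.27674

2.28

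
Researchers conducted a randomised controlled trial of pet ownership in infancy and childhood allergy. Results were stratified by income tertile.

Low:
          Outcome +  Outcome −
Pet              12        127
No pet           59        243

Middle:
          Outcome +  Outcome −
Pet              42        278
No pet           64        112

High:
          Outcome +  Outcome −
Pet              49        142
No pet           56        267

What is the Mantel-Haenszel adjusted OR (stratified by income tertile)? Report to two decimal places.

OR_MH = Σ(aᵢdᵢ/nᵢ) / Σ(bᵢcᵢ/nᵢ), where nᵢ is the stratum total.
Stratum 1 (Low): n = 441; a·d/n = 12·243/441 = 6.6122; b·c/n = 127·59/441 = 16.9909
Stratum 2 (Middle): n = 496; a·d/n = 42·112/496 = 9.4839; b·c/n = 278·64/496 = 35.8710
Stratum 3 (High): n = 514; a·d/n = 49·267/514 = 25.4533; b·c/n = 142·56/514 = 15.4708
OR_MH = (6.6122 + 9.4839 + 25.4533) / (16.9909 + 35.8710 + 15.4708) = 41.5494 / 68.3327 = 0.60805

0.61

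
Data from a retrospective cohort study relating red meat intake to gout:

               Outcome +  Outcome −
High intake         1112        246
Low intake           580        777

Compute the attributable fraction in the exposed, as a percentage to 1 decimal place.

Cells: a = 1112, b = 246, c = 580, d = 777.
Risk in exposed = 1112/1358 = 0.81885; risk in unexposed = 580/1357 = 0.42741.
RR = 0.81885/0.42741 = 1.91583
AR% = (RR − 1)/RR × 100 = (1.91583 − 1)/1.91583 × 100 = 47.8033%

47.8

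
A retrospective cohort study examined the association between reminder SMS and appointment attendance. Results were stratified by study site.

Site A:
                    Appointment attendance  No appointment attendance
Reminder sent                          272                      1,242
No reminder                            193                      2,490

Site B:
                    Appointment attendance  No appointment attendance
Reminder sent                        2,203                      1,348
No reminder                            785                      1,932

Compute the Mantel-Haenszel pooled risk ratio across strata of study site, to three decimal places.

2.195

RR_MH = Σ(aᵢ·n₀ᵢ/nᵢ) / Σ(cᵢ·n₁ᵢ/nᵢ), with n₁ᵢ = aᵢ+bᵢ (exposed), n₀ᵢ = cᵢ+dᵢ (unexposed), nᵢ = n₁ᵢ+n₀ᵢ.
Stratum 1 (Site A): n₁ = 1514, n₀ = 2683, n = 4197; a·n₀/n = 272·2683/4197 = 173.8804; c·n₁/n = 193·1514/4197 = 69.6216
Stratum 2 (Site B): n₁ = 3551, n₀ = 2717, n = 6268; a·n₀/n = 2203·2717/6268 = 954.9379; c·n₁/n = 785·3551/6268 = 444.7248
RR_MH = (173.8804 + 954.9379) / (69.6216 + 444.7248) = 1128.8183 / 514.3464 = 2.19467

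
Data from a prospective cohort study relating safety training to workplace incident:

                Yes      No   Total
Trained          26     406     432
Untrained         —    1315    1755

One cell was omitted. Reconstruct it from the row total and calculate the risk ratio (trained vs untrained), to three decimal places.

0.240

The missing cell is in the unexposed row: 1755 − 1315 = 440.
So a = 26, b = 406, c = 440, d = 1315.
RR = [a/(a+b)] / [c/(c+d)] = (26/432) / (440/1755) = 0.06019/0.25071 = 0.24006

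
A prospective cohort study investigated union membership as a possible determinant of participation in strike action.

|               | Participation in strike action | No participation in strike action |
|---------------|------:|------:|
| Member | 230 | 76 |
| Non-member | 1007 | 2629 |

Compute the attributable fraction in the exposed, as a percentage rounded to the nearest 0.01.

63.15

Cells: a = 230, b = 76, c = 1007, d = 2629.
Risk in exposed = 230/306 = 0.75163; risk in unexposed = 1007/3636 = 0.27695.
RR = 0.75163/0.27695 = 2.71394
AR% = (RR − 1)/RR × 100 = (2.71394 − 1)/2.71394 × 100 = 63.1533%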